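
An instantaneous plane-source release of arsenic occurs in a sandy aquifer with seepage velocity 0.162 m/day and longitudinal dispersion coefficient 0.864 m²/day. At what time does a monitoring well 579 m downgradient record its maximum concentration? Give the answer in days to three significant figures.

3540 days

For the 1D instantaneous-source solution, setting ∂C/∂t = 0 at fixed x gives v²t² + 2Dt − x² = 0, so t = (√(D² + v²x²) − D)/v².
√(D² + v²x²) = √(0.864² + 0.162² × 579²) = 93.80; v² = 0.026244.
t = (93.80 − 0.864)/0.026244 = 3540 days (vs. the pure-advection estimate x/v = 3570 d).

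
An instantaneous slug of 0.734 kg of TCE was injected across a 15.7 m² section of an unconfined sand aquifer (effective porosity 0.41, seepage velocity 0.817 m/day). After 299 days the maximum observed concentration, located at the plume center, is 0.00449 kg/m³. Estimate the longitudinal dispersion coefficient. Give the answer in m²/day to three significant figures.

0.172 m²/day

At the plume center C_max = M/(n_e·A·√(4πDt)), so D = M²/(4πt·(n_e·A·C_max)²).
n_e·A·C_max = 0.41 × 15.7 × 0.00449 = 0.02890 kg/m.
D = 0.734²/(4π × 299 × 0.02890²) = 0.172 m²/day.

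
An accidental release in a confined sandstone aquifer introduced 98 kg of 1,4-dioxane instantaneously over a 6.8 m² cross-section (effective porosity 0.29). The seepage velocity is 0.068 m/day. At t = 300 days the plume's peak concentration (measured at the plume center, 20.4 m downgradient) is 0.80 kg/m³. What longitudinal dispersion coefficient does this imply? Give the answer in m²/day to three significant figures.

1.02 m²/day

At the plume center C_max = M/(n_e·A·√(4πDt)), so D = M²/(4πt·(n_e·A·C_max)²).
n_e·A·C_max = 0.29 × 6.8 × 0.80 = 1.578 kg/m.
D = 98²/(4π × 300 × 1.578²) = 1.02 m²/day.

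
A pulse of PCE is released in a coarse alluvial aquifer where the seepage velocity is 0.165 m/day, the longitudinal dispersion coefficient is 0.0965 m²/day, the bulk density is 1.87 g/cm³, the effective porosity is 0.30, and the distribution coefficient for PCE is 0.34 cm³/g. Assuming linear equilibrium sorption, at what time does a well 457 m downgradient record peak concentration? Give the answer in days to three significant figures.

Retardation factor R = 1 + ρ_b·K_d/n = 1 + 1.87 × 0.34/0.30 = 3.119.
Sorption retards both mechanisms: v_R = v/R = 0.05290 m/day, D_R = D/R = 0.03094 m²/day.
Peak time from v_R²t² + 2D_R t − x² = 0: t = (√(D_R² + v_R²x²) − D_R)/v_R².
√(D_R² + v_R²x²) = √(0.03094² + 0.05290² × 457²) = 24.18; v_R² = 0.002798.
t = (24.18 − 0.03094)/0.002798 = 8630 days.

8630 days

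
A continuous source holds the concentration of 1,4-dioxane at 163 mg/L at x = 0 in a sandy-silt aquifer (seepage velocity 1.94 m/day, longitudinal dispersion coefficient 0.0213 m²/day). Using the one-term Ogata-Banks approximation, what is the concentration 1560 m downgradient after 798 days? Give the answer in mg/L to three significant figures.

For a continuous step input, C/C₀ ≈ ½·erfc((x−vt)/(2√(Dt))).
vt = 1.94 × 798 = 1548.12 m and 2√(Dt) = 2√(0.0213 × 798) = 8.246 m.
Argument (x−vt)/(2√(Dt)) = (1560 − 1548.12)/8.246 = 1.441; ½·erfc(1.441) = 0.02078.
C = 163 × 0.02078 = 3.39 mg/L.

3.39 mg/L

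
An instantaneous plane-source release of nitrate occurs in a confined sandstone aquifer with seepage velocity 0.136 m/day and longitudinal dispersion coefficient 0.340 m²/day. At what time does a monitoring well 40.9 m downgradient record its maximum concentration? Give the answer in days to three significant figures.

283 days

For the 1D instantaneous-source solution, setting ∂C/∂t = 0 at fixed x gives v²t² + 2Dt − x² = 0, so t = (√(D² + v²x²) − D)/v².
√(D² + v²x²) = √(0.340² + 0.136² × 40.9²) = 5.573; v² = 0.018496.
t = (5.573 − 0.340)/0.018496 = 283 days (vs. the pure-advection estimate x/v = 301 d).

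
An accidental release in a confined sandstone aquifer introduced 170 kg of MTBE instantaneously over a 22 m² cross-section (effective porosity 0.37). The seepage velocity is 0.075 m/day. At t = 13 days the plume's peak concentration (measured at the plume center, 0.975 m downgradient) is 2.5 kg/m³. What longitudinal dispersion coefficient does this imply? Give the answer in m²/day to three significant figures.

At the plume center C_max = M/(n_e·A·√(4πDt)), so D = M²/(4πt·(n_e·A·C_max)²).
n_e·A·C_max = 0.37 × 22 × 2.5 = 20.35 kg/m.
D = 170²/(4π × 13 × 20.35²) = 0.427 m²/day.

0.427 m²/day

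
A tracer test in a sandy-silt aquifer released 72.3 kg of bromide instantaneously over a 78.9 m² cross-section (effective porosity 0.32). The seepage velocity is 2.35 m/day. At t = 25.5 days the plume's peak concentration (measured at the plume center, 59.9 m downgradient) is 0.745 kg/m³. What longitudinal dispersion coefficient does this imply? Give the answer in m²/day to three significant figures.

At the plume center C_max = M/(n_e·A·√(4πDt)), so D = M²/(4πt·(n_e·A·C_max)²).
n_e·A·C_max = 0.32 × 78.9 × 0.745 = 18.81 kg/m.
D = 72.3²/(4π × 25.5 × 18.81²) = 0.0461 m²/day.

0.0461 m²/day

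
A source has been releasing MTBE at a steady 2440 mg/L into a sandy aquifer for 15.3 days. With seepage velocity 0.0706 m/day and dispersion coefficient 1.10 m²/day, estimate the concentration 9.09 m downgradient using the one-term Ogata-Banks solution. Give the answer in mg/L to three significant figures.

For a continuous step input, C/C₀ ≈ ½·erfc((x−vt)/(2√(Dt))).
vt = 0.0706 × 15.3 = 1.08018 m and 2√(Dt) = 2√(1.10 × 15.3) = 8.205 m.
Argument (x−vt)/(2√(Dt)) = (9.09 − 1.08018)/8.205 = 0.9762; ½·erfc(0.9762) = 0.08371.
C = 2440 × 0.08371 = 204 mg/L.

204 mg/L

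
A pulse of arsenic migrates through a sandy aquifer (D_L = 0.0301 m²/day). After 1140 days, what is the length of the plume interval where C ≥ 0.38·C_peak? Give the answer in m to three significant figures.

The plume is Gaussian with σ = √(2Dt) = √(2 × 0.0301 × 1140) = 8.284 m.
C/C_peak = exp(−Δx²/(2σ²)) = 0.38 ⇒ Δx = σ·√(−2 ln 0.38) = 8.284 × 1.391 = 11.52 m.
Width = 2Δx = 23.0 m.

23.0 m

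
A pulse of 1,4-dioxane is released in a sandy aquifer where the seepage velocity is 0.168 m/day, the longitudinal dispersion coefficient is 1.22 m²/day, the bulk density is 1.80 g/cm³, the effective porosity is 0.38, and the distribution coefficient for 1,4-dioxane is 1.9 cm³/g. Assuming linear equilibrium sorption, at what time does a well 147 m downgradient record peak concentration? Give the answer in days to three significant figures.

8330 days

Retardation factor R = 1 + ρ_b·K_d/n = 1 + 1.80 × 1.9/0.38 = 10.00.
Sorption retards both mechanisms: v_R = v/R = 0.01680 m/day, D_R = D/R = 0.1220 m²/day.
Peak time from v_R²t² + 2D_R t − x² = 0: t = (√(D_R² + v_R²x²) − D_R)/v_R².
√(D_R² + v_R²x²) = √(0.1220² + 0.01680² × 147²) = 2.473; v_R² = 0.0002822.
t = (2.473 − 0.1220)/0.0002822 = 8330 days.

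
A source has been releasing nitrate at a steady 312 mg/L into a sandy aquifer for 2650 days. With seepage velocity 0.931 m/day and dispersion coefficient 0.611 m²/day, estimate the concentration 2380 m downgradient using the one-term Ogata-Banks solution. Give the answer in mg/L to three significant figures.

For a continuous step input, C/C₀ ≈ ½·erfc((x−vt)/(2√(Dt))).
vt = 0.931 × 2650 = 2467.15 m and 2√(Dt) = 2√(0.611 × 2650) = 80.48 m.
Argument (x−vt)/(2√(Dt)) = (2380 − 2467.15)/80.48 = -1.083; ½·erfc(-1.083) = 0.9372.
C = 312 × 0.9372 = 292 mg/L.

292 mg/L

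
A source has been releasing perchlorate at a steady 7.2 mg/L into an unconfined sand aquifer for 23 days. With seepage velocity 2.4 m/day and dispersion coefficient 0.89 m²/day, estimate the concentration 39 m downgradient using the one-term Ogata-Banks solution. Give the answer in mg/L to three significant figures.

7.16 mg/L

For a continuous step input, C/C₀ ≈ ½·erfc((x−vt)/(2√(Dt))).
vt = 2.4 × 23 = 55.2 m and 2√(Dt) = 2√(0.89 × 23) = 9.049 m.
Argument (x−vt)/(2√(Dt)) = (39 − 55.2)/9.049 = -1.790; ½·erfc(-1.790) = 0.9943.
C = 7.2 × 0.9943 = 7.16 mg/L.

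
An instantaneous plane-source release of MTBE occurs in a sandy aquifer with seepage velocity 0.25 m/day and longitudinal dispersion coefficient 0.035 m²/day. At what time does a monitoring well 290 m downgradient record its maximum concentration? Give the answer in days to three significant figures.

For the 1D instantaneous-source solution, setting ∂C/∂t = 0 at fixed x gives v²t² + 2Dt − x² = 0, so t = (√(D² + v²x²) − D)/v².
√(D² + v²x²) = √(0.035² + 0.25² × 290²) = 72.50; v² = 0.0625.
t = (72.50 − 0.035)/0.0625 = 1160 days (vs. the pure-advection estimate x/v = 1160 d).

1160 days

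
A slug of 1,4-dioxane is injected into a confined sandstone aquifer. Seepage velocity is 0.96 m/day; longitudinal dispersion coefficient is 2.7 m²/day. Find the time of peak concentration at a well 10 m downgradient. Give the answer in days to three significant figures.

7.89 days

For the 1D instantaneous-source solution, setting ∂C/∂t = 0 at fixed x gives v²t² + 2Dt − x² = 0, so t = (√(D² + v²x²) − D)/v².
√(D² + v²x²) = √(2.7² + 0.96² × 10²) = 9.972; v² = 0.9216.
t = (9.972 − 2.7)/0.9216 = 7.89 days (vs. the pure-advection estimate x/v = 10.4 d).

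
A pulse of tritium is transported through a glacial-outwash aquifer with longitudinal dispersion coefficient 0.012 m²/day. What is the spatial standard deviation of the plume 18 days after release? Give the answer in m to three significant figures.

0.657 m

Dispersive spreading gives a Gaussian with σ² = 2Dt; advection only shifts the center.
σ = √(2 × 0.012 × 18) = 0.657 m.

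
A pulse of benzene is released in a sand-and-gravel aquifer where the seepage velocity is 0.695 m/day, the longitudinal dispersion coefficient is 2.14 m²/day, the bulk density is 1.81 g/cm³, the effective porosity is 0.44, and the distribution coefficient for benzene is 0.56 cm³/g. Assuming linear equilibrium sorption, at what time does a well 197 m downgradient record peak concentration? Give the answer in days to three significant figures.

Retardation factor R = 1 + ρ_b·K_d/n = 1 + 1.81 × 0.56/0.44 = 3.304.
Sorption retards both mechanisms: v_R = v/R = 0.2104 m/day, D_R = D/R = 0.6477 m²/day.
Peak time from v_R²t² + 2D_R t − x² = 0: t = (√(D_R² + v_R²x²) − D_R)/v_R².
√(D_R² + v_R²x²) = √(0.6477² + 0.2104² × 197²) = 41.45; v_R² = 0.04427.
t = (41.45 − 0.6477)/0.04427 = 922 days.

922 days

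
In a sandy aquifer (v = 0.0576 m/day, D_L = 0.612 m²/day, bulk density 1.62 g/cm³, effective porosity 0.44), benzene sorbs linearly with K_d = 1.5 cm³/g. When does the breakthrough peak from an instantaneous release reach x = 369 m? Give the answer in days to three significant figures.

Retardation factor R = 1 + ρ_b·K_d/n = 1 + 1.62 × 1.5/0.44 = 6.523.
Sorption retards both mechanisms: v_R = v/R = 0.008830 m/day, D_R = D/R = 0.09382 m²/day.
Peak time from v_R²t² + 2D_R t − x² = 0: t = (√(D_R² + v_R²x²) − D_R)/v_R².
√(D_R² + v_R²x²) = √(0.09382² + 0.008830² × 369²) = 3.260; v_R² = 7.797e-05.
t = (3.260 − 0.09382)/7.797e-05 = 40600 days.

40600 days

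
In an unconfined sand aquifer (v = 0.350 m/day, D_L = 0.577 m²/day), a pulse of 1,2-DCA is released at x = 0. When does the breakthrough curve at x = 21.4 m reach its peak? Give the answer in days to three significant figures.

For the 1D instantaneous-source solution, setting ∂C/∂t = 0 at fixed x gives v²t² + 2Dt − x² = 0, so t = (√(D² + v²x²) − D)/v².
√(D² + v²x²) = √(0.577² + 0.350² × 21.4²) = 7.512; v² = 0.1225.
t = (7.512 − 0.577)/0.1225 = 56.6 days (vs. the pure-advection estimate x/v = 61.1 d).

56.6 days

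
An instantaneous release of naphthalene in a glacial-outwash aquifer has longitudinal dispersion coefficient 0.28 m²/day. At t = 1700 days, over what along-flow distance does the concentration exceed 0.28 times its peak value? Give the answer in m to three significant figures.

The plume is Gaussian with σ = √(2Dt) = √(2 × 0.28 × 1700) = 30.85 m.
C/C_peak = exp(−Δx²/(2σ²)) = 0.28 ⇒ Δx = σ·√(−2 ln 0.28) = 30.85 × 1.596 = 49.24 m.
Width = 2Δx = 98.5 m.

98.5 m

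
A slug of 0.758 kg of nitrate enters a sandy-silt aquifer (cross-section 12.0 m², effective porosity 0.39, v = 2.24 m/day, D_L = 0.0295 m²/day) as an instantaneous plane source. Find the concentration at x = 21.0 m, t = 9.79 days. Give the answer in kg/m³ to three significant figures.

For an instantaneous plane source, C(x,t) = M/(n_e·A·√(4πDt)) · exp(−(x−vt)²/(4Dt)), with n_e·A the pore (flow) area.
Plume center vt = 2.24 × 9.79 = 21.9296 m, so the well at 21.0 m is 0.9296 m upgradient of the peak.
√(4πDt) = 1.905 m, giving peak height M/(n_e·A·√(4πDt)) = 0.758/(0.39 × 12.0 × 1.905) = 0.08502 kg/m³.
(x−vt)²/(4Dt) = (-0.9296)²/(4 × 0.0295 × 9.79) = 0.7480; exp(−0.7480) = 0.4733.
C = 0.08502 × 0.4733 = 0.0402 kg/m³.

0.0402 kg/m³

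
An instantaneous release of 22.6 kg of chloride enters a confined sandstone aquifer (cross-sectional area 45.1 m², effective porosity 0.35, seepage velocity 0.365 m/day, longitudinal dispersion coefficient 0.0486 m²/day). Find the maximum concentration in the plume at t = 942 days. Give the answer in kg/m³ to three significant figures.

The peak of an instantaneous 1D plume sits at x = vt; there the Gaussian factor is 1 and C_max = M/(n_e·A·√(4πDt)), where n_e·A is the pore area the mass is dissolved in.
√(4πDt) = √(4π × 0.0486 × 942) = 23.99 m, so C_max = 22.6/(0.35 × 45.1 × 23.99) = 0.0597 kg/m³.

0.0597 kg/m³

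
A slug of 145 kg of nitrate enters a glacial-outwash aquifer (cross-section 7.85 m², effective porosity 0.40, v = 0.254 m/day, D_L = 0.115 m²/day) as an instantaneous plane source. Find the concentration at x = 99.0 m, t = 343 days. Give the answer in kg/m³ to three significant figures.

For an instantaneous plane source, C(x,t) = M/(n_e·A·√(4πDt)) · exp(−(x−vt)²/(4Dt)), with n_e·A the pore (flow) area.
Plume center vt = 0.254 × 343 = 87.122 m, so the well at 99.0 m is 11.878 m downgradient of the peak.
√(4πDt) = 22.26 m, giving peak height M/(n_e·A·√(4πDt)) = 145/(0.40 × 7.85 × 22.26) = 2.074 kg/m³.
(x−vt)²/(4Dt) = (11.878)²/(4 × 0.115 × 343) = 0.8942; exp(−0.8942) = 0.4089.
C = 2.074 × 0.4089 = 0.848 kg/m³.

0.848 kg/m³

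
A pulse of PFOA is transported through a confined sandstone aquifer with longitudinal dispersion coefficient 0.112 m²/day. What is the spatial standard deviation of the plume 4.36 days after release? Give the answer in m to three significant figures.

Dispersive spreading gives a Gaussian with σ² = 2Dt; advection only shifts the center.
σ = √(2 × 0.112 × 4.36) = 0.988 m.

0.988 m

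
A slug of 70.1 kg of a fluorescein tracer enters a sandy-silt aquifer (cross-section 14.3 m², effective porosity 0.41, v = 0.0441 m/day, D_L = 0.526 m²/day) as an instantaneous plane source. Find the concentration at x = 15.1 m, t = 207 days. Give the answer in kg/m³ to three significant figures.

For an instantaneous plane source, C(x,t) = M/(n_e·A·√(4πDt)) · exp(−(x−vt)²/(4Dt)), with n_e·A the pore (flow) area.
Plume center vt = 0.0441 × 207 = 9.1287 m, so the well at 15.1 m is 5.9713 m downgradient of the peak.
√(4πDt) = 36.99 m, giving peak height M/(n_e·A·√(4πDt)) = 70.1/(0.41 × 14.3 × 36.99) = 0.3232 kg/m³.
(x−vt)²/(4Dt) = (5.9713)²/(4 × 0.526 × 207) = 0.08187; exp(−0.08187) = 0.9214.
C = 0.3232 × 0.9214 = 0.298 kg/m³.

0.298 kg/m³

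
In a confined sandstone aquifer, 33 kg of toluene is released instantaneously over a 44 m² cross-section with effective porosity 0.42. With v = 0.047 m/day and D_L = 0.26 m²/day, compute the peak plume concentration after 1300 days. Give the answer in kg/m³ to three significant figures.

0.0274 kg/m³

The peak of an instantaneous 1D plume sits at x = vt; there the Gaussian factor is 1 and C_max = M/(n_e·A·√(4πDt)), where n_e·A is the pore area the mass is dissolved in.
√(4πDt) = √(4π × 0.26 × 1300) = 65.17 m, so C_max = 33/(0.42 × 44 × 65.17) = 0.0274 kg/m³.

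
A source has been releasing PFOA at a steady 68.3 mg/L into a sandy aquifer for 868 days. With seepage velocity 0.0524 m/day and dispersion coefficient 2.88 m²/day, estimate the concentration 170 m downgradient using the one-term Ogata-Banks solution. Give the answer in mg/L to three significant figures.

2.67 mg/L

For a continuous step input, C/C₀ ≈ ½·erfc((x−vt)/(2√(Dt))).
vt = 0.0524 × 868 = 45.4832 m and 2√(Dt) = 2√(2.88 × 868) = 100.0 m.
Argument (x−vt)/(2√(Dt)) = (170 − 45.4832)/100.0 = 1.245; ½·erfc(1.245) = 0.03914.
C = 68.3 × 0.03914 = 2.67 mg/L.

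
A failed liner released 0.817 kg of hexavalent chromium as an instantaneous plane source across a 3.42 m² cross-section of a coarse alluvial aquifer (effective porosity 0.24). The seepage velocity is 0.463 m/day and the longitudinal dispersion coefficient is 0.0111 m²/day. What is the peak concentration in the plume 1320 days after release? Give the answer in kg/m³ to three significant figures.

0.0734 kg/m³

The peak of an instantaneous 1D plume sits at x = vt; there the Gaussian factor is 1 and C_max = M/(n_e·A·√(4πDt)), where n_e·A is the pore area the mass is dissolved in.
√(4πDt) = √(4π × 0.0111 × 1320) = 13.57 m, so C_max = 0.817/(0.24 × 3.42 × 13.57) = 0.0734 kg/m³.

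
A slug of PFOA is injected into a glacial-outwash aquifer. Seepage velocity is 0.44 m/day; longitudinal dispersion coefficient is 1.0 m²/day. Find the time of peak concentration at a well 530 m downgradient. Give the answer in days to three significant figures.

For the 1D instantaneous-source solution, setting ∂C/∂t = 0 at fixed x gives v²t² + 2Dt − x² = 0, so t = (√(D² + v²x²) − D)/v².
√(D² + v²x²) = √(1.0² + 0.44² × 530²) = 233.2; v² = 0.1936.
t = (233.2 − 1.0)/0.1936 = 1200 days (vs. the pure-advection estimate x/v = 1200 d).

1200 days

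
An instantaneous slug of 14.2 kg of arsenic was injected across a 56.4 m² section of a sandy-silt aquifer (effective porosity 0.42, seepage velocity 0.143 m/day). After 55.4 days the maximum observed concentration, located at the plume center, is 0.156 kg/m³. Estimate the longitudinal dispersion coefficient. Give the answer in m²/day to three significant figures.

0.0212 m²/day

At the plume center C_max = M/(n_e·A·√(4πDt)), so D = M²/(4πt·(n_e·A·C_max)²).
n_e·A·C_max = 0.42 × 56.4 × 0.156 = 3.695 kg/m.
D = 14.2²/(4π × 55.4 × 3.695²) = 0.0212 m²/day.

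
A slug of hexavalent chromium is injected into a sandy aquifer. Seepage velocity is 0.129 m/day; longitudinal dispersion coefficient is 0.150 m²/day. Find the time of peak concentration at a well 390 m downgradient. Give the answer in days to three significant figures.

3010 days

For the 1D instantaneous-source solution, setting ∂C/∂t = 0 at fixed x gives v²t² + 2Dt − x² = 0, so t = (√(D² + v²x²) − D)/v².
√(D² + v²x²) = √(0.150² + 0.129² × 390²) = 50.31; v² = 0.016641.
t = (50.31 − 0.150)/0.016641 = 3010 days (vs. the pure-advection estimate x/v = 3020 d).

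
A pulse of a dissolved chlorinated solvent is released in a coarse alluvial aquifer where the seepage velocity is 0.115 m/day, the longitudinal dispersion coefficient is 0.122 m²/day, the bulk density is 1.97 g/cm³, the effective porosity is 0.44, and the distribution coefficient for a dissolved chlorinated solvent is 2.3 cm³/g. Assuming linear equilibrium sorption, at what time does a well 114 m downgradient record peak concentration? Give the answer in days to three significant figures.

Retardation factor R = 1 + ρ_b·K_d/n = 1 + 1.97 × 2.3/0.44 = 11.30.
Sorption retards both mechanisms: v_R = v/R = 0.01018 m/day, D_R = D/R = 0.01080 m²/day.
Peak time from v_R²t² + 2D_R t − x² = 0: t = (√(D_R² + v_R²x²) − D_R)/v_R².
√(D_R² + v_R²x²) = √(0.01080² + 0.01018² × 114²) = 1.161; v_R² = 0.0001036.
t = (1.161 − 0.01080)/0.0001036 = 11100 days.

11100 days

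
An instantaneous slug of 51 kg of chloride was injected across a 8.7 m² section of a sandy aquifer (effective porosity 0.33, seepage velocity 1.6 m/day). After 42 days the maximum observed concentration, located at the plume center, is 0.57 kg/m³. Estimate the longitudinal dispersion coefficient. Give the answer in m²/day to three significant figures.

1.84 m²/day

At the plume center C_max = M/(n_e·A·√(4πDt)), so D = M²/(4πt·(n_e·A·C_max)²).
n_e·A·C_max = 0.33 × 8.7 × 0.57 = 1.636 kg/m.
D = 51²/(4π × 42 × 1.636²) = 1.84 m²/day.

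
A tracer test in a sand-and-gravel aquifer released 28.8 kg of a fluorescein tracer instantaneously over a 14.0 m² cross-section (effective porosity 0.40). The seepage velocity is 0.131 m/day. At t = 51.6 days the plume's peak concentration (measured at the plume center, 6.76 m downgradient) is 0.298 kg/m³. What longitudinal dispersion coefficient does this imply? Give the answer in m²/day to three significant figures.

0.459 m²/day

At the plume center C_max = M/(n_e·A·√(4πDt)), so D = M²/(4πt·(n_e·A·C_max)²).
n_e·A·C_max = 0.40 × 14.0 × 0.298 = 1.669 kg/m.
D = 28.8²/(4π × 51.6 × 1.669²) = 0.459 m²/day.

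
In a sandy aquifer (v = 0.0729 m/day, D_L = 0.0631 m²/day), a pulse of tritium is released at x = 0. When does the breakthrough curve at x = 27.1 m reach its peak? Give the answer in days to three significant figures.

For the 1D instantaneous-source solution, setting ∂C/∂t = 0 at fixed x gives v²t² + 2Dt − x² = 0, so t = (√(D² + v²x²) − D)/v².
√(D² + v²x²) = √(0.0631² + 0.0729² × 27.1²) = 1.977; v² = 0.00531441.
t = (1.977 − 0.0631)/0.00531441 = 360 days (vs. the pure-advection estimate x/v = 372 d).

360 days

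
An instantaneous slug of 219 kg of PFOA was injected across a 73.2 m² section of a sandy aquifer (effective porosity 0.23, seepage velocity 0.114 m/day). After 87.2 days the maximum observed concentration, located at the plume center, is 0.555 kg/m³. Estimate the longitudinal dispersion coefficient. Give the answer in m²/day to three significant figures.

At the plume center C_max = M/(n_e·A·√(4πDt)), so D = M²/(4πt·(n_e·A·C_max)²).
n_e·A·C_max = 0.23 × 73.2 × 0.555 = 9.344 kg/m.
D = 219²/(4π × 87.2 × 9.344²) = 0.501 m²/day.

0.501 m²/day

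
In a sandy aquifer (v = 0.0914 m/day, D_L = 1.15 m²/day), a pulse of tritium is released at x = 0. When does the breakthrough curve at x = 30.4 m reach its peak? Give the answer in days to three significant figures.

222 days

For the 1D instantaneous-source solution, setting ∂C/∂t = 0 at fixed x gives v²t² + 2Dt − x² = 0, so t = (√(D² + v²x²) − D)/v².
√(D² + v²x²) = √(1.15² + 0.0914² × 30.4²) = 3.007; v² = 0.00835396.
t = (3.007 − 1.15)/0.00835396 = 222 days (vs. the pure-advection estimate x/v = 333 d).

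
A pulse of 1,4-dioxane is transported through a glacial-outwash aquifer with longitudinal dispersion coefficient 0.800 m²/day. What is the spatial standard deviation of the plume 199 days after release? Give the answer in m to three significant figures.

Dispersive spreading gives a Gaussian with σ² = 2Dt; advection only shifts the center.
σ = √(2 × 0.800 × 199) = 17.8 m.

17.8 m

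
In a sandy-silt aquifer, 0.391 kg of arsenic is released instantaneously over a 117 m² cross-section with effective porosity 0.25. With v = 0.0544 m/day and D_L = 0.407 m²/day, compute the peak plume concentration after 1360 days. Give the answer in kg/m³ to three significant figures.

0.000160 kg/m³

The peak of an instantaneous 1D plume sits at x = vt; there the Gaussian factor is 1 and C_max = M/(n_e·A·√(4πDt)), where n_e·A is the pore area the mass is dissolved in.
√(4πDt) = √(4π × 0.407 × 1360) = 83.40 m, so C_max = 0.391/(0.25 × 117 × 83.40) = 0.000160 kg/m³.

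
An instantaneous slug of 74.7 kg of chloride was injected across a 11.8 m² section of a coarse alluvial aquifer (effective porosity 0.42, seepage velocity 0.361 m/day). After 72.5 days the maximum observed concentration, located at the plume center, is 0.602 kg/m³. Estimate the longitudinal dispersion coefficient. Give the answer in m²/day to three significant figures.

At the plume center C_max = M/(n_e·A·√(4πDt)), so D = M²/(4πt·(n_e·A·C_max)²).
n_e·A·C_max = 0.42 × 11.8 × 0.602 = 2.984 kg/m.
D = 74.7²/(4π × 72.5 × 2.984²) = 0.688 m²/day.

0.688 m²/day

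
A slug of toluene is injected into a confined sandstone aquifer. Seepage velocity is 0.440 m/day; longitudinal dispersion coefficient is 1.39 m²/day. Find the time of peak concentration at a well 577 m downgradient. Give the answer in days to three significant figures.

For the 1D instantaneous-source solution, setting ∂C/∂t = 0 at fixed x gives v²t² + 2Dt − x² = 0, so t = (√(D² + v²x²) − D)/v².
√(D² + v²x²) = √(1.39² + 0.440² × 577²) = 253.9; v² = 0.1936.
t = (253.9 − 1.39)/0.1936 = 1300 days (vs. the pure-advection estimate x/v = 1310 d).

1300 days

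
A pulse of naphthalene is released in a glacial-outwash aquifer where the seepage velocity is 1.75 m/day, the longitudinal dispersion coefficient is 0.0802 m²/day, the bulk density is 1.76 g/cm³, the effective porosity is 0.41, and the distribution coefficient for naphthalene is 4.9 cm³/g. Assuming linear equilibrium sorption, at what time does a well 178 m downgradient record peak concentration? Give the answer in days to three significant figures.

Retardation factor R = 1 + ρ_b·K_d/n = 1 + 1.76 × 4.9/0.41 = 22.03.
Sorption retards both mechanisms: v_R = v/R = 0.07944 m/day, D_R = D/R = 0.003640 m²/day.
Peak time from v_R²t² + 2D_R t − x² = 0: t = (√(D_R² + v_R²x²) − D_R)/v_R².
√(D_R² + v_R²x²) = √(0.003640² + 0.07944² × 178²) = 14.14; v_R² = 0.006311.
t = (14.14 − 0.003640)/0.006311 = 2240 days.

2240 days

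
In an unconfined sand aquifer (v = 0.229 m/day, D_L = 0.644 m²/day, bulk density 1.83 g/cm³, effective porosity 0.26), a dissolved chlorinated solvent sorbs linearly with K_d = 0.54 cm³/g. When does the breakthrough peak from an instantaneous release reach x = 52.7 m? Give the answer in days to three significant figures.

1050 days

Retardation factor R = 1 + ρ_b·K_d/n = 1 + 1.83 × 0.54/0.26 = 4.801.
Sorption retards both mechanisms: v_R = v/R = 0.04770 m/day, D_R = D/R = 0.1341 m²/day.
Peak time from v_R²t² + 2D_R t − x² = 0: t = (√(D_R² + v_R²x²) − D_R)/v_R².
√(D_R² + v_R²x²) = √(0.1341² + 0.04770² × 52.7²) = 2.517; v_R² = 0.002275.
t = (2.517 − 0.1341)/0.002275 = 1050 days.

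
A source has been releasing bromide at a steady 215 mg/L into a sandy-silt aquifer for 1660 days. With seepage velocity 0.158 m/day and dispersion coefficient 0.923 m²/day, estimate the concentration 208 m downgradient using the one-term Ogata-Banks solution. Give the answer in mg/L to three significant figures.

180 mg/L

For a continuous step input, C/C₀ ≈ ½·erfc((x−vt)/(2√(Dt))).
vt = 0.158 × 1660 = 262.28 m and 2√(Dt) = 2√(0.923 × 1660) = 78.29 m.
Argument (x−vt)/(2√(Dt)) = (208 − 262.28)/78.29 = -0.6933; ½·erfc(-0.6933) = 0.8366.
C = 215 × 0.8366 = 180 mg/L.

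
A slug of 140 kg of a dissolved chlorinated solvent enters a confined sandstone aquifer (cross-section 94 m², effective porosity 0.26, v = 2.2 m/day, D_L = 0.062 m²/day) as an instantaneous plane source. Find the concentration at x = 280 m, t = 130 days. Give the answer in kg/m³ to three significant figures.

For an instantaneous plane source, C(x,t) = M/(n_e·A·√(4πDt)) · exp(−(x−vt)²/(4Dt)), with n_e·A the pore (flow) area.
Plume center vt = 2.2 × 130 = 286 m, so the well at 280 m is 6 m upgradient of the peak.
√(4πDt) = 10.06 m, giving peak height M/(n_e·A·√(4πDt)) = 140/(0.26 × 94 × 10.06) = 0.5694 kg/m³.
(x−vt)²/(4Dt) = (-6)²/(4 × 0.062 × 130) = 1.117; exp(−1.117) = 0.3273.
C = 0.5694 × 0.3273 = 0.186 kg/m³.

0.186 kg/m³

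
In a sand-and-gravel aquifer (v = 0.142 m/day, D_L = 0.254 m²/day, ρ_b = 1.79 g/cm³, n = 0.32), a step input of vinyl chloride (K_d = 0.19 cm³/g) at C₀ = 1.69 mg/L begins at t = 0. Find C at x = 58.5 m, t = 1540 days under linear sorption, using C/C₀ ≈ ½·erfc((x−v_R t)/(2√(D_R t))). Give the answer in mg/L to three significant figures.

1.68 mg/L

Retardation factor R = 1 + ρ_b·K_d/n = 1 + 1.79 × 0.19/0.32 = 2.063.
Sorption retards both mechanisms: v_R = v/R = 0.06883 m/day, D_R = D/R = 0.1231 m²/day.
v_R·t = 0.06883 × 1540 = 105.9982 m; 2√(D_R t) = 27.54 m; argument = (58.5 − 105.9982)/27.54 = -1.725.
C = C₀ × ½·erfc(-1.725) = 1.69 × 0.9926 = 1.68 mg/L.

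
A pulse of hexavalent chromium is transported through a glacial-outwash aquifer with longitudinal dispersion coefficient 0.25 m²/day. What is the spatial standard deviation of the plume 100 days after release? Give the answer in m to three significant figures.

Dispersive spreading gives a Gaussian with σ² = 2Dt; advection only shifts the center.
σ = √(2 × 0.25 × 100) = 7.07 m.

7.07 m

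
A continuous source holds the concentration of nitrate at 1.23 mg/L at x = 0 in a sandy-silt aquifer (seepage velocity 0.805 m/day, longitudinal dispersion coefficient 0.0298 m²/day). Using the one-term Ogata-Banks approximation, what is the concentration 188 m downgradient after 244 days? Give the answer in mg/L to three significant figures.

1.21 mg/L

For a continuous step input, C/C₀ ≈ ½·erfc((x−vt)/(2√(Dt))).
vt = 0.805 × 244 = 196.42 m and 2√(Dt) = 2√(0.0298 × 244) = 5.393 m.
Argument (x−vt)/(2√(Dt)) = (188 − 196.42)/5.393 = -1.561; ½·erfc(-1.561) = 0.9864.
C = 1.23 × 0.9864 = 1.21 mg/L.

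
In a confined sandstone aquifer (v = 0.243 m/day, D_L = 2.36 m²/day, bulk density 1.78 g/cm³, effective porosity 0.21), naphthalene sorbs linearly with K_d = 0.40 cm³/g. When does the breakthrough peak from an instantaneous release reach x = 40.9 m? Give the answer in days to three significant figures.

584 days

Retardation factor R = 1 + ρ_b·K_d/n = 1 + 1.78 × 0.40/0.21 = 4.390.
Sorption retards both mechanisms: v_R = v/R = 0.05535 m/day, D_R = D/R = 0.5376 m²/day.
Peak time from v_R²t² + 2D_R t − x² = 0: t = (√(D_R² + v_R²x²) − D_R)/v_R².
√(D_R² + v_R²x²) = √(0.5376² + 0.05535² × 40.9²) = 2.327; v_R² = 0.003064.
t = (2.327 − 0.5376)/0.003064 = 584 days.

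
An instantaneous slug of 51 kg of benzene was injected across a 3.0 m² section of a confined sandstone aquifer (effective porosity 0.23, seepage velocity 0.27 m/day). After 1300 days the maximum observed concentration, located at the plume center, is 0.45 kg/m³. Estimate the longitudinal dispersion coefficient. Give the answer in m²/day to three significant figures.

1.65 m²/day

At the plume center C_max = M/(n_e·A·√(4πDt)), so D = M²/(4πt·(n_e·A·C_max)²).
n_e·A·C_max = 0.23 × 3.0 × 0.45 = 0.3105 kg/m.
D = 51²/(4π × 1300 × 0.3105²) = 1.65 m²/day.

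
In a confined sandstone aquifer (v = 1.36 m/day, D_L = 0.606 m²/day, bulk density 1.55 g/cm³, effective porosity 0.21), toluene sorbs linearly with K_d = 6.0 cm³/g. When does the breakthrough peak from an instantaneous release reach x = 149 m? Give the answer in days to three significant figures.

Retardation factor R = 1 + ρ_b·K_d/n = 1 + 1.55 × 6.0/0.21 = 45.29.
Sorption retards both mechanisms: v_R = v/R = 0.03003 m/day, D_R = D/R = 0.01338 m²/day.
Peak time from v_R²t² + 2D_R t − x² = 0: t = (√(D_R² + v_R²x²) − D_R)/v_R².
√(D_R² + v_R²x²) = √(0.01338² + 0.03003² × 149²) = 4.474; v_R² = 0.0009018.
t = (4.474 − 0.01338)/0.0009018 = 4950 days.

4950 days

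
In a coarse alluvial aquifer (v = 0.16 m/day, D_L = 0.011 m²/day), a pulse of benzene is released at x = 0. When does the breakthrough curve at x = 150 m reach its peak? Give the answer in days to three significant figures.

937 days

For the 1D instantaneous-source solution, setting ∂C/∂t = 0 at fixed x gives v²t² + 2Dt − x² = 0, so t = (√(D² + v²x²) − D)/v².
√(D² + v²x²) = √(0.011² + 0.16² × 150²) = 24.00; v² = 0.0256.
t = (24.00 − 0.011)/0.0256 = 937 days (vs. the pure-advection estimate x/v = 938 d).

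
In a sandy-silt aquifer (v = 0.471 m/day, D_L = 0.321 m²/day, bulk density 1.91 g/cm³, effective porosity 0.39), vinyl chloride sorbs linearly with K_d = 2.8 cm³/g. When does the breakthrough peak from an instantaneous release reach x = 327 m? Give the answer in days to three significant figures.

10200 days

Retardation factor R = 1 + ρ_b·K_d/n = 1 + 1.91 × 2.8/0.39 = 14.71.
Sorption retards both mechanisms: v_R = v/R = 0.03202 m/day, D_R = D/R = 0.02182 m²/day.
Peak time from v_R²t² + 2D_R t − x² = 0: t = (√(D_R² + v_R²x²) − D_R)/v_R².
√(D_R² + v_R²x²) = √(0.02182² + 0.03202² × 327²) = 10.47; v_R² = 0.001025.
t = (10.47 − 0.02182)/0.001025 = 10200 days.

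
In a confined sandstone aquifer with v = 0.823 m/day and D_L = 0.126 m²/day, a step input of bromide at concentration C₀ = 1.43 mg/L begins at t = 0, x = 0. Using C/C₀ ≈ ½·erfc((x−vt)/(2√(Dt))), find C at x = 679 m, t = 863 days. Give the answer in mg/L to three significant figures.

1.41 mg/L

For a continuous step input, C/C₀ ≈ ½·erfc((x−vt)/(2√(Dt))).
vt = 0.823 × 863 = 710.249 m and 2√(Dt) = 2√(0.126 × 863) = 20.86 m.
Argument (x−vt)/(2√(Dt)) = (679 − 710.249)/20.86 = -1.498; ½·erfc(-1.498) = 0.9829.
C = 1.43 × 0.9829 = 1.41 mg/L.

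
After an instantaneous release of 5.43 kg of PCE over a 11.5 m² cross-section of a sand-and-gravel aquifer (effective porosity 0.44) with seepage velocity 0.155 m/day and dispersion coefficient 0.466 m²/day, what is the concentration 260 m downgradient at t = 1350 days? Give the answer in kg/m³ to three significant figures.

For an instantaneous plane source, C(x,t) = M/(n_e·A·√(4πDt)) · exp(−(x−vt)²/(4Dt)), with n_e·A the pore (flow) area.
Plume center vt = 0.155 × 1350 = 209.25 m, so the well at 260 m is 50.75 m downgradient of the peak.
√(4πDt) = 88.91 m, giving peak height M/(n_e·A·√(4πDt)) = 5.43/(0.44 × 11.5 × 88.91) = 0.01207 kg/m³.
(x−vt)²/(4Dt) = (50.75)²/(4 × 0.466 × 1350) = 1.024; exp(−1.024) = 0.3592.
C = 0.01207 × 0.3592 = 0.00434 kg/m³.

0.00434 kg/m³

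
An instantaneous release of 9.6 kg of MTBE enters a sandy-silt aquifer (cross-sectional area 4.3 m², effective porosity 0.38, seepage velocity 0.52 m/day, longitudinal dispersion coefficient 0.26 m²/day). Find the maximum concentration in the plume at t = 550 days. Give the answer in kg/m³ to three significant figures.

0.139 kg/m³

The peak of an instantaneous 1D plume sits at x = vt; there the Gaussian factor is 1 and C_max = M/(n_e·A·√(4πDt)), where n_e·A is the pore area the mass is dissolved in.
√(4πDt) = √(4π × 0.26 × 550) = 42.39 m, so C_max = 9.6/(0.38 × 4.3 × 42.39) = 0.139 kg/m³.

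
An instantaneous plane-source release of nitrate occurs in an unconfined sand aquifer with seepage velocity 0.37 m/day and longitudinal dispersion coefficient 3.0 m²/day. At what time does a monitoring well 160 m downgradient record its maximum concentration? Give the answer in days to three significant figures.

411 days

For the 1D instantaneous-source solution, setting ∂C/∂t = 0 at fixed x gives v²t² + 2Dt − x² = 0, so t = (√(D² + v²x²) − D)/v².
√(D² + v²x²) = √(3.0² + 0.37² × 160²) = 59.28; v² = 0.1369.
t = (59.28 − 3.0)/0.1369 = 411 days (vs. the pure-advection estimate x/v = 432 d).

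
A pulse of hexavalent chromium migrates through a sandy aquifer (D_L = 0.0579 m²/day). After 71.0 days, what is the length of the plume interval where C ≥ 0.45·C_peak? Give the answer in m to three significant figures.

7.25 m

The plume is Gaussian with σ = √(2Dt) = √(2 × 0.0579 × 71.0) = 2.867 m.
C/C_peak = exp(−Δx²/(2σ²)) = 0.45 ⇒ Δx = σ·√(−2 ln 0.45) = 2.867 × 1.264 = 3.624 m.
Width = 2Δx = 7.25 m.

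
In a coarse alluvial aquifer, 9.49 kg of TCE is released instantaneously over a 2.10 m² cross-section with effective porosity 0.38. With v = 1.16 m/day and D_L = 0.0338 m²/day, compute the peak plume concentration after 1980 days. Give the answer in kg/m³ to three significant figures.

0.410 kg/m³

The peak of an instantaneous 1D plume sits at x = vt; there the Gaussian factor is 1 and C_max = M/(n_e·A·√(4πDt)), where n_e·A is the pore area the mass is dissolved in.
√(4πDt) = √(4π × 0.0338 × 1980) = 29.00 m, so C_max = 9.49/(0.38 × 2.10 × 29.00) = 0.410 kg/m³.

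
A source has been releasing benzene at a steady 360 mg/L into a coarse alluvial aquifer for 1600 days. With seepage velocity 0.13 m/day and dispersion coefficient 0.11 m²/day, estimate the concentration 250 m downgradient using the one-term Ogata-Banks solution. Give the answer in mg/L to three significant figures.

For a continuous step input, C/C₀ ≈ ½·erfc((x−vt)/(2√(Dt))).
vt = 0.13 × 1600 = 208 m and 2√(Dt) = 2√(0.11 × 1600) = 26.53 m.
Argument (x−vt)/(2√(Dt)) = (250 − 208)/26.53 = 1.583; ½·erfc(1.583) = 0.01259.
C = 360 × 0.01259 = 4.53 mg/L.

4.53 mg/L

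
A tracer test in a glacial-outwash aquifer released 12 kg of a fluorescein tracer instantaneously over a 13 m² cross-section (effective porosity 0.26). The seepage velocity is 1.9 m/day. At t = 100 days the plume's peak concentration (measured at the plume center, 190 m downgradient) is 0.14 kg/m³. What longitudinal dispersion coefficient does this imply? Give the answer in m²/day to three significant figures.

0.512 m²/day

At the plume center C_max = M/(n_e·A·√(4πDt)), so D = M²/(4πt·(n_e·A·C_max)²).
n_e·A·C_max = 0.26 × 13 × 0.14 = 0.4732 kg/m.
D = 12²/(4π × 100 × 0.4732²) = 0.512 m²/day.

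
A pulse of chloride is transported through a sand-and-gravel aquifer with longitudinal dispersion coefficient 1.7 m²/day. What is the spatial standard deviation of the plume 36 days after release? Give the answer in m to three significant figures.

11.1 m

Dispersive spreading gives a Gaussian with σ² = 2Dt; advection only shifts the center.
σ = √(2 × 1.7 × 36) = 11.1 m.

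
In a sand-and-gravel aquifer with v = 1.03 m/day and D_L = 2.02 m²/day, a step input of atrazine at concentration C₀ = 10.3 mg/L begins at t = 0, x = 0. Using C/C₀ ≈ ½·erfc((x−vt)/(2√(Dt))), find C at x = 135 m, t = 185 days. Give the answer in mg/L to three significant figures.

10.1 mg/L

For a continuous step input, C/C₀ ≈ ½·erfc((x−vt)/(2√(Dt))).
vt = 1.03 × 185 = 190.55 m and 2√(Dt) = 2√(2.02 × 185) = 38.66 m.
Argument (x−vt)/(2√(Dt)) = (135 − 190.55)/38.66 = -1.437; ½·erfc(-1.437) = 0.9789.
C = 10.3 × 0.9789 = 10.1 mg/L.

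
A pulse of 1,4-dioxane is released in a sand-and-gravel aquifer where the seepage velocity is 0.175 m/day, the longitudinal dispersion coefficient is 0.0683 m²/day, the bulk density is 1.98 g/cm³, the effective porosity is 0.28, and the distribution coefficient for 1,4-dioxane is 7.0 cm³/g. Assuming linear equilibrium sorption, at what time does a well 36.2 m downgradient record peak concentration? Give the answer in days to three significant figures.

Retardation factor R = 1 + ρ_b·K_d/n = 1 + 1.98 × 7.0/0.28 = 50.50.
Sorption retards both mechanisms: v_R = v/R = 0.003465 m/day, D_R = D/R = 0.001352 m²/day.
Peak time from v_R²t² + 2D_R t − x² = 0: t = (√(D_R² + v_R²x²) − D_R)/v_R².
√(D_R² + v_R²x²) = √(0.001352² + 0.003465² × 36.2²) = 0.1254; v_R² = 1.201e-05.
t = (0.1254 − 0.001352)/1.201e-05 = 10300 days.

10300 days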